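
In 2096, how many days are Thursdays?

January 1, 2096 is a Sunday.
That's 366 days from start to end, counting both.
366 = 7 × 52 + 2, so there are 52 full weeks plus 2 extra days.
Each full week contributes one Thursday: 52 so far.
The 2 extra days are Sunday, Monday — none qualify.
Total: 52 + 0 = 52.

52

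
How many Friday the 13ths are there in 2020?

The 13th falls on a Friday when the month's 13th has weekday Fri.
Jan 13 is Mon; Feb 13 is Thu; Mar 13 is Fri ✓; Apr 13 is Mon; May 13 is Wed; Jun 13 is Sat; Jul 13 is Mon; Aug 13 is Thu; Sep 13 is Sun; Oct 13 is Tue; Nov 13 is Fri ✓; Dec 13 is Sun.
Friday the 13ths: Mar, Nov.

2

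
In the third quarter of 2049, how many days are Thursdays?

14

Jul 1, 2049 is a Thursday.
From Jul 1, 2049 to Sep 30, 2049 is 92 days inclusive.
92 = 7 × 13 + 1, so there are 13 full weeks plus 1 extra day.
Each full week contributes one Thursday: 13 so far.
The 1 extra day is Thursday — 1 of them qualifies.
Total: 13 + 1 = 14.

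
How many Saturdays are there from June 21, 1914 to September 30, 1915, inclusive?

66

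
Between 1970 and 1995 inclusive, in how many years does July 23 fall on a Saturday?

4

Day of week of July 23 in each year:
1970: Thu, 1971: Fri, 1972: Sun, 1973: Mon, 1974: Tue, 1975: Wed, 1976: Fri, 1977: Sat ✓, 1978: Sun, 1979: Mon, 1980: Wed, 1981: Thu, 1982: Fri, 1983: Sat ✓, 1984: Mon, 1985: Tue, 1986: Wed, 1987: Thu, 1988: Sat ✓, 1989: Sun, 1990: Mon, 1991: Tue, 1992: Thu, 1993: Fri, 1994: Sat ✓, 1995: Sun
Saturdays: 1977, 1983, 1988, 1994.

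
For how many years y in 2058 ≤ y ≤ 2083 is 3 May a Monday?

4

Day of week of May 3 in each year:
2058: Fri, 2059: Sat, 2060: Mon ✓, 2061: Tue, 2062: Wed, 2063: Thu, 2064: Sat, 2065: Sun, 2066: Mon ✓, 2067: Tue, 2068: Thu, 2069: Fri, 2070: Sat, 2071: Sun, 2072: Tue, 2073: Wed, 2074: Thu, 2075: Fri, 2076: Sun, 2077: Mon ✓, 2078: Tue, 2079: Wed, 2080: Fri, 2081: Sat, 2082: Sun, 2083: Mon ✓
Mondays: 2060, 2066, 2077, 2083.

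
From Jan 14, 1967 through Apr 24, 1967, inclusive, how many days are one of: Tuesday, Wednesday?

Jan 14, 1967 is a Saturday.
That's 101 days from start to end, counting both.
101 = 7 × 14 + 3, so there are 14 full weeks plus 3 extra days.
Each full week contributes 2 days from the set (Tue, Wed): 14 × 2 = 28.
The 3 extra days are Saturday, Sunday, Monday — none qualify.
Total: 28 + 0 = 28.

28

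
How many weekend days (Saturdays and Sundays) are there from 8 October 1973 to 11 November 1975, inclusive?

218

8 October 1973 is a Monday.
That's 765 days from start to end, counting both.
765 = 7 × 109 + 2, so there are 109 full weeks plus 2 extra days.
Each full week contributes 2 weekend days (Sat, Sun): 109 × 2 = 218.
The 2 extra days are Mon, Tue — none qualify.
Total: 218 + 0 = 218.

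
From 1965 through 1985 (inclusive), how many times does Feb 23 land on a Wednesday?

4

Day of week of February 23 in each year:
1965: Tue, 1966: Wed ✓, 1967: Thu, 1968: Fri, 1969: Sun, 1970: Mon, 1971: Tue, 1972: Wed ✓, 1973: Fri, 1974: Sat, 1975: Sun, 1976: Mon, 1977: Wed ✓, 1978: Thu, 1979: Fri, 1980: Sat, 1981: Mon, 1982: Tue, 1983: Wed ✓, 1984: Thu, 1985: Sat
Wednesdays: 1966, 1972, 1977, 1983.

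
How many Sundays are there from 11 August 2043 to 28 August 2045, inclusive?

11 August 2043 is a Tuesday.
The range spans 749 days (inclusive of both endpoints).
749 = 7 × 107, so the span is exactly 107 full weeks.
Each full week contributes one Sunday: 107 so far.

107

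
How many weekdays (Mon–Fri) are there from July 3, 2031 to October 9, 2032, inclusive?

July 3, 2031 is a Thursday.
The range spans 465 days (inclusive of both endpoints).
465 = 7 × 66 + 3, so there are 66 full weeks plus 3 extra days.
Each full week contributes 5 weekdays (Mon–Fri): 66 × 5 = 330.
The 3 extra days are Thursday, Friday, Saturday — 2 of them qualify.
Total: 330 + 2 = 332.

332 weekdays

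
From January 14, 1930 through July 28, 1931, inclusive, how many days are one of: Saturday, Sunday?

160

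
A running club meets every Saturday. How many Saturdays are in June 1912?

5

Jun 1, 1912 is a Saturday.
From Jun 1, 1912 to Jun 30, 1912 is 30 days inclusive.
30 = 7 × 4 + 2, so there are 4 full weeks plus 2 extra days.
Each full week contributes one Saturday: 4 so far.
The 2 extra days are Sat, Sun — 1 of them qualifies.
Total: 4 + 1 = 5.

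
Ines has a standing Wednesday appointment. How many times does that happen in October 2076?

4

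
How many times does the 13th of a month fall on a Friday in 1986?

1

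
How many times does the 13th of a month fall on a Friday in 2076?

2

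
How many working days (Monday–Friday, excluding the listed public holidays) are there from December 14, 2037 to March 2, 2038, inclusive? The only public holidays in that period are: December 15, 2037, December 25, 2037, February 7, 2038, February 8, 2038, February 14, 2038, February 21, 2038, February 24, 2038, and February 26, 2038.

December 14, 2037 is a Monday.
That's 79 days from start to end, counting both.
79 = 7 × 11 + 2, so there are 11 full weeks plus 2 extra days.
Each full week contributes 5 weekdays (Mon–Fri): 11 × 5 = 55.
The 2 extra days are Monday, Tuesday — 2 of them qualify.
Total: 55 + 2 = 57.
Holidays: December 15, 2037 (Tue); December 25, 2037 (Fri); February 7, 2038 (Sun); February 8, 2038 (Mon); February 14, 2038 (Sun); February 21, 2038 (Sun); February 24, 2038 (Wed); February 26, 2038 (Fri).
5 of the 8 holidays fall on weekdays; the rest are weekends and were already excluded.
Business days: 57 − 5 = 52.

52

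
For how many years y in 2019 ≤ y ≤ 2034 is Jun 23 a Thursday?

Day of week of June 23 in each year:
2019: Sun, 2020: Tue, 2021: Wed, 2022: Thu ✓, 2023: Fri, 2024: Sun, 2025: Mon, 2026: Tue, 2027: Wed, 2028: Fri, 2029: Sat, 2030: Sun, 2031: Mon, 2032: Wed, 2033: Thu ✓, 2034: Fri
Thursdays: 2022, 2033.

2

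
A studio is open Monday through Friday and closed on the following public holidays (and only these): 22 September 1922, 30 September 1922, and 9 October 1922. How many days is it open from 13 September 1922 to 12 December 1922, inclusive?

63

13 September 1922 is a Wednesday.
The range spans 91 days (inclusive of both endpoints).
91 = 7 × 13, so the span is exactly 13 full weeks.
Each full week contributes 5 weekdays (Mon–Fri): 13 × 5 = 65.
Holidays: 22 September 1922 (Fri); 30 September 1922 (Sat); 9 October 1922 (Mon).
2 of the 3 holidays fall on weekdays; the rest are weekends and were already excluded.
Business days: 65 − 2 = 63.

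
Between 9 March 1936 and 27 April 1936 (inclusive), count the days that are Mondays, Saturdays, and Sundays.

22

9 March 1936 is a Monday.
That's 50 days from start to end, counting both.
50 = 7 × 7 + 1, so there are 7 full weeks plus 1 extra day.
Each full week contributes 3 days from the set (Mon, Sat, Sun): 7 × 3 = 21.
The 1 extra day is Monday — 1 of them qualifies.
Total: 21 + 1 = 22.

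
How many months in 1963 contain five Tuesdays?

5

A month has five Tuesdays exactly when Tuesday falls within its first (length − 28) days.
Jan: 31 days, starts Tue → 5 of Tue, Wed, Thu ✓
Feb: 28 days, starts Fri → 5 of (none)
Mar: 31 days, starts Fri → 5 of Fri, Sat, Sun
Apr: 30 days, starts Mon → 5 of Mon, Tue ✓
May: 31 days, starts Wed → 5 of Wed, Thu, Fri
Jun: 30 days, starts Sat → 5 of Sat, Sun
Jul: 31 days, starts Mon → 5 of Mon, Tue, Wed ✓
Aug: 31 days, starts Thu → 5 of Thu, Fri, Sat
Sep: 30 days, starts Sun → 5 of Sun, Mon
Oct: 31 days, starts Tue → 5 of Tue, Wed, Thu ✓
Nov: 30 days, starts Fri → 5 of Fri, Sat
Dec: 31 days, starts Sun → 5 of Sun, Mon, Tue ✓
Months with five Tuesdays: Jan, Apr, Jul, Oct, Dec.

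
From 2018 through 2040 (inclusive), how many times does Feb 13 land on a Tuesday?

Day of week of February 13 in each year:
2018: Tue ✓, 2019: Wed, 2020: Thu, 2021: Sat, 2022: Sun, 2023: Mon, 2024: Tue ✓, 2025: Thu, 2026: Fri, 2027: Sat, 2028: Sun, 2029: Tue ✓, 2030: Wed, 2031: Thu, 2032: Fri, 2033: Sun, 2034: Mon, 2035: Tue ✓, 2036: Wed, 2037: Fri, 2038: Sat, 2039: Sun, 2040: Mon
Tuesdays: 2018, 2024, 2029, 2035.

4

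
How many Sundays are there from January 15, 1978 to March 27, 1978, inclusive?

11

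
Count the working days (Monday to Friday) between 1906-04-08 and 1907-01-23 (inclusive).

1906-04-08 is a Sunday.
That's 291 days from start to end, counting both.
291 = 7 × 41 + 4, so there are 41 full weeks plus 4 extra days.
Each full week contributes 5 weekdays (Mon–Fri): 41 × 5 = 205.
The 4 extra days are Sun, Mon, Tue, Wed — 3 of them qualify.
Total: 205 + 3 = 208.

208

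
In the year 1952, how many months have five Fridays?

A month has five Fridays exactly when Friday falls within its first (length − 28) days.
Jan: 31 days, starts Tue → 5 of Tue, Wed, Thu
Feb: 29 days, starts Fri → 5 of Fri ✓
Mar: 31 days, starts Sat → 5 of Sat, Sun, Mon
Apr: 30 days, starts Tue → 5 of Tue, Wed
May: 31 days, starts Thu → 5 of Thu, Fri, Sat ✓
Jun: 30 days, starts Sun → 5 of Sun, Mon
Jul: 31 days, starts Tue → 5 of Tue, Wed, Thu
Aug: 31 days, starts Fri → 5 of Fri, Sat, Sun ✓
Sep: 30 days, starts Mon → 5 of Mon, Tue
Oct: 31 days, starts Wed → 5 of Wed, Thu, Fri ✓
Nov: 30 days, starts Sat → 5 of Sat, Sun
Dec: 31 days, starts Mon → 5 of Mon, Tue, Wed
Months with five Fridays: Feb, May, Aug, Oct.

4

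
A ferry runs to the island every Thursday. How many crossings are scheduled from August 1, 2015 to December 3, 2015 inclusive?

August 1, 2015 is a Saturday.
That's 125 days from start to end, counting both.
125 = 7 × 17 + 6, so there are 17 full weeks plus 6 extra days.
Each full week contributes one Thursday: 17 so far.
The 6 extra days are Sat, Sun, Mon, Tue, Wed, Thu — 1 of them qualifies.
Total: 17 + 1 = 18.

18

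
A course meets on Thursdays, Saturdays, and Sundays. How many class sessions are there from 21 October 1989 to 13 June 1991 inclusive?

21 October 1989 is a Saturday.
The range spans 601 days (inclusive of both endpoints).
601 = 7 × 85 + 6, so there are 85 full weeks plus 6 extra days.
Each full week contributes 3 days from the set (Thu, Sat, Sun): 85 × 3 = 255.
The 6 extra days are Sat, Sun, Mon, Tue, Wed, Thu — 3 of them qualify.
Total: 255 + 3 = 258.

258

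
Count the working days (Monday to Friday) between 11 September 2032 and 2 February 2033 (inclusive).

103 weekdays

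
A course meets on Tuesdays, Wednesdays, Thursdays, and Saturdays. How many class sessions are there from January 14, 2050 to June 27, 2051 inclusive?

302

January 14, 2050 is a Friday.
From January 14, 2050 to June 27, 2051 is 530 days inclusive.
530 = 7 × 75 + 5, so there are 75 full weeks plus 5 extra days.
Each full week contributes 4 days from the set (Tue, Wed, Thu, Sat): 75 × 4 = 300.
The 5 extra days are Fri, Sat, Sun, Mon, Tue — 2 of them qualify.
Total: 300 + 2 = 302.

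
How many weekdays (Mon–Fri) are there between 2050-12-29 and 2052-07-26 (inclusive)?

412

2050-12-29 is a Thursday.
That's 576 days from start to end, counting both.
576 = 7 × 82 + 2, so there are 82 full weeks plus 2 extra days.
Each full week contributes 5 weekdays (Mon–Fri): 82 × 5 = 410.
The 2 extra days are Thu, Fri — 2 of them qualify.
Total: 410 + 2 = 412.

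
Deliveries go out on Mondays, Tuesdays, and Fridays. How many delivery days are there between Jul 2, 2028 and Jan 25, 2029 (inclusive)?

Jul 2, 2028 is a Sunday.
That's 208 days from start to end, counting both.
208 = 7 × 29 + 5, so there are 29 full weeks plus 5 extra days.
Each full week contributes 3 days from the set (Mon, Tue, Fri): 29 × 3 = 87.
The 5 extra days are Sun, Mon, Tue, Wed, Thu — 2 of them qualify.
Total: 87 + 2 = 89.

89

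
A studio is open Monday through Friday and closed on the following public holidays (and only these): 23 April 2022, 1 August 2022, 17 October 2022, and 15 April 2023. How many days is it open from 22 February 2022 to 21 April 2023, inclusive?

22 February 2022 is a Tuesday.
From 22 February 2022 to 21 April 2023 is 424 days inclusive.
424 = 7 × 60 + 4, so there are 60 full weeks plus 4 extra days.
Each full week contributes 5 weekdays (Mon–Fri): 60 × 5 = 300.
The 4 extra days are Tue, Wed, Thu, Fri — 4 of them qualify.
Total: 300 + 4 = 304.
Holidays: 23 April 2022 (Sat); 1 August 2022 (Mon); 17 October 2022 (Mon); 15 April 2023 (Sat).
2 of the 4 holidays fall on weekdays; the rest are weekends and were already excluded.
Business days: 304 − 2 = 302.

302 working days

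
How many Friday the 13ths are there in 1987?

The 13th falls on a Friday when the month's 13th has weekday Fri.
Jan 13 is Tue; Feb 13 is Fri ✓; Mar 13 is Fri ✓; Apr 13 is Mon; May 13 is Wed; Jun 13 is Sat; Jul 13 is Mon; Aug 13 is Thu; Sep 13 is Sun; Oct 13 is Tue; Nov 13 is Fri ✓; Dec 13 is Sun.
Friday the 13ths: Feb, Mar, Nov.

3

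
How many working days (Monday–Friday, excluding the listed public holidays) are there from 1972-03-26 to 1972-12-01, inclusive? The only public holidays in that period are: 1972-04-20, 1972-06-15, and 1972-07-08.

1972-03-26 is a Sunday.
From 1972-03-26 to 1972-12-01 is 251 days inclusive.
251 = 7 × 35 + 6, so there are 35 full weeks plus 6 extra days.
Each full week contributes 5 weekdays (Mon–Fri): 35 × 5 = 175.
The 6 extra days are Sun, Mon, Tue, Wed, Thu, Fri — 5 of them qualify.
Total: 175 + 5 = 180.
Holidays: 1972-04-20 (Thu); 1972-06-15 (Thu); 1972-07-08 (Sat).
2 of the 3 holidays fall on weekdays; the rest are weekends and were already excluded.
Business days: 180 − 2 = 178.

178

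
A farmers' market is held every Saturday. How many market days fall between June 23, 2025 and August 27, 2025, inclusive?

June 23, 2025 is a Monday.
From June 23, 2025 to August 27, 2025 is 66 days inclusive.
66 = 7 × 9 + 3, so there are 9 full weeks plus 3 extra days.
Each full week contributes one Saturday: 9 so far.
The 3 extra days are Mon, Tue, Wed — none qualify.
Total: 9 + 0 = 9.

9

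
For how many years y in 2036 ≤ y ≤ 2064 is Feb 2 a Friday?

4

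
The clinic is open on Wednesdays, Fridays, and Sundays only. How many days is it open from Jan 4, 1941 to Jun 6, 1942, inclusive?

222

Jan 4, 1941 is a Saturday.
That's 519 days from start to end, counting both.
519 = 7 × 74 + 1, so there are 74 full weeks plus 1 extra day.
Each full week contributes 3 days from the set (Wed, Fri, Sun): 74 × 3 = 222.
The 1 extra day is Saturday — none qualify.
Total: 222 + 0 = 222.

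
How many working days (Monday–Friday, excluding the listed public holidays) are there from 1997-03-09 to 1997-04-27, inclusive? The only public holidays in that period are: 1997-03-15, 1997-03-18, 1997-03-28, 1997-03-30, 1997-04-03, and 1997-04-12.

32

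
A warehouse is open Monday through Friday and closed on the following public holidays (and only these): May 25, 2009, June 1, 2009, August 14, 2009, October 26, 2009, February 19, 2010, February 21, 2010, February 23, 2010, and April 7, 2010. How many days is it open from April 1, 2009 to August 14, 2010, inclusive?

351

April 1, 2009 is a Wednesday.
The range spans 501 days (inclusive of both endpoints).
501 = 7 × 71 + 4, so there are 71 full weeks plus 4 extra days.
Each full week contributes 5 weekdays (Mon–Fri): 71 × 5 = 355.
The 4 extra days are Wednesday, Thursday, Friday, Saturday — 3 of them qualify.
Total: 355 + 3 = 358.
Holidays: May 25, 2009 (Mon); June 1, 2009 (Mon); August 14, 2009 (Fri); October 26, 2009 (Mon); February 19, 2010 (Fri); February 21, 2010 (Sun); February 23, 2010 (Tue); April 7, 2010 (Wed).
7 of the 8 holidays fall on weekdays; the rest are weekends and were already excluded.
Business days: 358 − 7 = 351.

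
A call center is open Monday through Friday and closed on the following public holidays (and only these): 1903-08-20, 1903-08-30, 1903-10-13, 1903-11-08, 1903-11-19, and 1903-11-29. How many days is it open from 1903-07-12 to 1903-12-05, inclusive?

102

1903-07-12 is a Sunday.
That's 147 days from start to end, counting both.
147 = 7 × 21, so the span is exactly 21 full weeks.
Each full week contributes 5 weekdays (Mon–Fri): 21 × 5 = 105.
Holidays: 1903-08-20 (Thu); 1903-08-30 (Sun); 1903-10-13 (Tue); 1903-11-08 (Sun); 1903-11-19 (Thu); 1903-11-29 (Sun).
3 of the 6 holidays fall on weekdays; the rest are weekends and were already excluded.
Business days: 105 − 3 = 102.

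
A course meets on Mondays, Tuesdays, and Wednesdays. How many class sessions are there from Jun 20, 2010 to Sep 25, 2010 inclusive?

Jun 20, 2010 is a Sunday.
That's 98 days from start to end, counting both.
98 = 7 × 14, so the span is exactly 14 full weeks.
Each full week contributes 3 days from the set (Mon, Tue, Wed): 14 × 3 = 42.
Total: 42.

42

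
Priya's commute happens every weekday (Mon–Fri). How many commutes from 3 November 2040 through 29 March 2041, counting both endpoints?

105

3 November 2040 is a Saturday.
That's 147 days from start to end, counting both.
147 = 7 × 21, so the span is exactly 21 full weeks.
Each full week contributes 5 weekdays (Mon–Fri): 21 × 5 = 105.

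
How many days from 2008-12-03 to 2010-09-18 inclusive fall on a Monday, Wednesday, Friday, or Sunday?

374

2008-12-03 is a Wednesday.
The range spans 655 days (inclusive of both endpoints).
655 = 7 × 93 + 4, so there are 93 full weeks plus 4 extra days.
Each full week contributes 4 days from the set (Mon, Wed, Fri, Sun): 93 × 4 = 372.
The 4 extra days are Wed, Thu, Fri, Sat — 2 of them qualify.
Total: 372 + 2 = 374.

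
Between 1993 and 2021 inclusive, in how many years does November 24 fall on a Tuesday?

Day of week of November 24 in each year:
1993: Wed, 1994: Thu, 1995: Fri, 1996: Sun, 1997: Mon, 1998: Tue ✓, 1999: Wed, 2000: Fri, 2001: Sat, 2002: Sun, 2003: Mon, 2004: Wed, 2005: Thu, 2006: Fri, 2007: Sat, 2008: Mon, 2009: Tue ✓, 2010: Wed, 2011: Thu, 2012: Sat, 2013: Sun, 2014: Mon, 2015: Tue ✓, 2016: Thu, 2017: Fri, 2018: Sat, 2019: Sun, 2020: Tue ✓, 2021: Wed
Tuesdays: 1998, 2009, 2015, 2020.

4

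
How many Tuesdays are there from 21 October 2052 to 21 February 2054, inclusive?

70

21 October 2052 is a Monday.
The range spans 489 days (inclusive of both endpoints).
489 = 7 × 69 + 6, so there are 69 full weeks plus 6 extra days.
Each full week contributes one Tuesday: 69 so far.
The 6 extra days are Monday, Tuesday, Wednesday, Thursday, Friday, Saturday — 1 of them qualifies.
Total: 69 + 1 = 70.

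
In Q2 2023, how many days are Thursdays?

13

2023-04-01 is a Saturday.
From 2023-04-01 to 2023-06-30 is 91 days inclusive.
91 = 7 × 13, so the span is exactly 13 full weeks.
Each full week contributes one Thursday: 13 so far.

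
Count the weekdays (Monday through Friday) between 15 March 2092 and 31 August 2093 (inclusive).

15 March 2092 is a Saturday.
That's 535 days from start to end, counting both.
535 = 7 × 76 + 3, so there are 76 full weeks plus 3 extra days.
Each full week contributes 5 weekdays (Mon–Fri): 76 × 5 = 380.
The 3 extra days are Saturday, Sunday, Monday — 1 of them qualifies.
Total: 380 + 1 = 381.

381 weekdays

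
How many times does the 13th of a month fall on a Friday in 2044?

1

The 13th falls on a Friday when the month's 13th has weekday Fri.
Jan 13 is Wed; Feb 13 is Sat; Mar 13 is Sun; Apr 13 is Wed; May 13 is Fri ✓; Jun 13 is Mon; Jul 13 is Wed; Aug 13 is Sat; Sep 13 is Tue; Oct 13 is Thu; Nov 13 is Sun; Dec 13 is Tue.
Friday the 13ths: May.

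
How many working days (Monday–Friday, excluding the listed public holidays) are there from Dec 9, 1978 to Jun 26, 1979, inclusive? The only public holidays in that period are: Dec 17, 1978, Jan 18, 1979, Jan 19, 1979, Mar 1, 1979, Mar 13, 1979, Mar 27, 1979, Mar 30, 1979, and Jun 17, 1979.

Dec 9, 1978 is a Saturday.
The range spans 200 days (inclusive of both endpoints).
200 = 7 × 28 + 4, so there are 28 full weeks plus 4 extra days.
Each full week contributes 5 weekdays (Mon–Fri): 28 × 5 = 140.
The 4 extra days are Saturday, Sunday, Monday, Tuesday — 2 of them qualify.
Total: 140 + 2 = 142.
Holidays: Dec 17, 1978 (Sun); Jan 18, 1979 (Thu); Jan 19, 1979 (Fri); Mar 1, 1979 (Thu); Mar 13, 1979 (Tue); Mar 27, 1979 (Tue); Mar 30, 1979 (Fri); Jun 17, 1979 (Sun).
6 of the 8 holidays fall on weekdays; the rest are weekends and were already excluded.
Business days: 142 − 6 = 136.

136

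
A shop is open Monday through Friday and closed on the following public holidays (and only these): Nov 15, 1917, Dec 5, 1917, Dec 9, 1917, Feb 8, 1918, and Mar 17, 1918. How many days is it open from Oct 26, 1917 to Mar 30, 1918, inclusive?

108

Oct 26, 1917 is a Friday.
That's 156 days from start to end, counting both.
156 = 7 × 22 + 2, so there are 22 full weeks plus 2 extra days.
Each full week contributes 5 weekdays (Mon–Fri): 22 × 5 = 110.
The 2 extra days are Friday, Saturday — 1 of them qualifies.
Total: 110 + 1 = 111.
Holidays: Nov 15, 1917 (Thu); Dec 5, 1917 (Wed); Dec 9, 1917 (Sun); Feb 8, 1918 (Fri); Mar 17, 1918 (Sun).
3 of the 5 holidays fall on weekdays; the rest are weekends and were already excluded.
Business days: 111 − 3 = 108.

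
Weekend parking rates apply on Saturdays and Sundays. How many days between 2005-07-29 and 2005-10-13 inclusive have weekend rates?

22

2005-07-29 is a Friday.
The range spans 77 days (inclusive of both endpoints).
77 = 7 × 11, so the span is exactly 11 full weeks.
Each full week contributes 2 weekend days (Sat, Sun): 11 × 2 = 22.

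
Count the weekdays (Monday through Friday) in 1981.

Jan 1, 1981 is a Thursday.
From Jan 1, 1981 to Dec 31, 1981 is 365 days inclusive.
365 = 7 × 52 + 1, so there are 52 full weeks plus 1 extra day.
Each full week contributes 5 weekdays (Mon–Fri): 52 × 5 = 260.
The 1 extra day is Thursday — 1 of them qualifies.
Total: 260 + 1 = 261.

261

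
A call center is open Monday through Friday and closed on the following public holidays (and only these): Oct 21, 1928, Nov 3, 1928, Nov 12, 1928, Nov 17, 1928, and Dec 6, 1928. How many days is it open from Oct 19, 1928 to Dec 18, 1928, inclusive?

Oct 19, 1928 is a Friday.
That's 61 days from start to end, counting both.
61 = 7 × 8 + 5, so there are 8 full weeks plus 5 extra days.
Each full week contributes 5 weekdays (Mon–Fri): 8 × 5 = 40.
The 5 extra days are Friday, Saturday, Sunday, Monday, Tuesday — 3 of them qualify.
Total: 40 + 3 = 43.
Holidays: Oct 21, 1928 (Sun); Nov 3, 1928 (Sat); Nov 12, 1928 (Mon); Nov 17, 1928 (Sat); Dec 6, 1928 (Thu).
2 of the 5 holidays fall on weekdays; the rest are weekends and were already excluded.
Business days: 43 − 2 = 41.

41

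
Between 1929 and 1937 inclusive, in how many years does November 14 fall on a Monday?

Day of week of November 14 in each year:
1929: Thu, 1930: Fri, 1931: Sat, 1932: Mon ✓, 1933: Tue, 1934: Wed, 1935: Thu, 1936: Sat, 1937: Sun
Mondays: 1932.

1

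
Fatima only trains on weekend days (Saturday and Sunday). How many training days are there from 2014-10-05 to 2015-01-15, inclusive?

29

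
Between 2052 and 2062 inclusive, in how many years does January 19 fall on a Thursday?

1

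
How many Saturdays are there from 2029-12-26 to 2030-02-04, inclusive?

6

2029-12-26 is a Wednesday.
The range spans 41 days (inclusive of both endpoints).
41 = 7 × 5 + 6, so there are 5 full weeks plus 6 extra days.
Each full week contributes one Saturday: 5 so far.
The 6 extra days are Wednesday, Thursday, Friday, Saturday, Sunday, Monday — 1 of them qualifies.
Total: 5 + 1 = 6.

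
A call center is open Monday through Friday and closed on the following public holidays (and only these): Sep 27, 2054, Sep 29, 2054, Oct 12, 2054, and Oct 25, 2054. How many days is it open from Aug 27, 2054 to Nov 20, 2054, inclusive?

Aug 27, 2054 is a Thursday.
That's 86 days from start to end, counting both.
86 = 7 × 12 + 2, so there are 12 full weeks plus 2 extra days.
Each full week contributes 5 weekdays (Mon–Fri): 12 × 5 = 60.
The 2 extra days are Thu, Fri — 2 of them qualify.
Total: 60 + 2 = 62.
Holidays: Sep 27, 2054 (Sun); Sep 29, 2054 (Tue); Oct 12, 2054 (Mon); Oct 25, 2054 (Sun).
2 of the 4 holidays fall on weekdays; the rest are weekends and were already excluded.
Business days: 62 − 2 = 60.

60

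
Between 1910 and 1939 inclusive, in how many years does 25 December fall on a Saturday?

4

Day of week of December 25 in each year:
1910: Sun, 1911: Mon, 1912: Wed, 1913: Thu, 1914: Fri, 1915: Sat ✓, 1916: Mon, 1917: Tue, 1918: Wed, 1919: Thu, 1920: Sat ✓, 1921: Sun, 1922: Mon, 1923: Tue, 1924: Thu, 1925: Fri, 1926: Sat ✓, 1927: Sun, 1928: Tue, 1929: Wed, 1930: Thu, 1931: Fri, 1932: Sun, 1933: Mon, 1934: Tue, 1935: Wed, 1936: Fri, 1937: Sat ✓, 1938: Sun, 1939: Mon
Saturdays: 1915, 1920, 1926, 1937.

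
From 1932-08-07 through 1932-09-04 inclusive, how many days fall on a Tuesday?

1932-08-07 is a Sunday.
From 1932-08-07 to 1932-09-04 is 29 days inclusive.
29 = 7 × 4 + 1, so there are 4 full weeks plus 1 extra day.
Each full week contributes one Tuesday: 4 so far.
The 1 extra day is Sunday — none qualify.
Total: 4 + 0 = 4.

4 Tuesdays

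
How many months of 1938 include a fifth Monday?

A month has five Mondays exactly when Monday falls within its first (length − 28) days.
Jan: 31 days, starts Sat → 5 of Sat, Sun, Mon ✓
Feb: 28 days, starts Tue → 5 of (none)
Mar: 31 days, starts Tue → 5 of Tue, Wed, Thu
Apr: 30 days, starts Fri → 5 of Fri, Sat
May: 31 days, starts Sun → 5 of Sun, Mon, Tue ✓
Jun: 30 days, starts Wed → 5 of Wed, Thu
Jul: 31 days, starts Fri → 5 of Fri, Sat, Sun
Aug: 31 days, starts Mon → 5 of Mon, Tue, Wed ✓
Sep: 30 days, starts Thu → 5 of Thu, Fri
Oct: 31 days, starts Sat → 5 of Sat, Sun, Mon ✓
Nov: 30 days, starts Tue → 5 of Tue, Wed
Dec: 31 days, starts Thu → 5 of Thu, Fri, Sat
Months with five Mondays: Jan, May, Aug, Oct.

4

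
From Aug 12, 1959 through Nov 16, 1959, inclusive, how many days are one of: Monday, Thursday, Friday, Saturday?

56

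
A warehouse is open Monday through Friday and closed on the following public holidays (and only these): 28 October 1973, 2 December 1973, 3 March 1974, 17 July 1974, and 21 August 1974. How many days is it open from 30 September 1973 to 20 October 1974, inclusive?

30 September 1973 is a Sunday.
That's 386 days from start to end, counting both.
386 = 7 × 55 + 1, so there are 55 full weeks plus 1 extra day.
Each full week contributes 5 weekdays (Mon–Fri): 55 × 5 = 275.
The 1 extra day is Sunday — none qualify.
Total: 275 + 0 = 275.
Holidays: 28 October 1973 (Sun); 2 December 1973 (Sun); 3 March 1974 (Sun); 17 July 1974 (Wed); 21 August 1974 (Wed).
2 of the 5 holidays fall on weekdays; the rest are weekends and were already excluded.
Business days: 275 − 2 = 273.

273 working days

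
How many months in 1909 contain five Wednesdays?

A month has five Wednesdays exactly when Wednesday falls within its first (length − 28) days.
Jan: 31 days, starts Fri → 5 of Fri, Sat, Sun
Feb: 28 days, starts Mon → 5 of (none)
Mar: 31 days, starts Mon → 5 of Mon, Tue, Wed ✓
Apr: 30 days, starts Thu → 5 of Thu, Fri
May: 31 days, starts Sat → 5 of Sat, Sun, Mon
Jun: 30 days, starts Tue → 5 of Tue, Wed ✓
Jul: 31 days, starts Thu → 5 of Thu, Fri, Sat
Aug: 31 days, starts Sun → 5 of Sun, Mon, Tue
Sep: 30 days, starts Wed → 5 of Wed, Thu ✓
Oct: 31 days, starts Fri → 5 of Fri, Sat, Sun
Nov: 30 days, starts Mon → 5 of Mon, Tue
Dec: 31 days, starts Wed → 5 of Wed, Thu, Fri ✓
Months with five Wednesdays: Mar, Jun, Sep, Dec.

4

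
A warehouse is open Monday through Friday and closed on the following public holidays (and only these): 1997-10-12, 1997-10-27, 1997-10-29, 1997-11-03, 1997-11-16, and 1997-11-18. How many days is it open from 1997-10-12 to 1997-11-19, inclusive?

24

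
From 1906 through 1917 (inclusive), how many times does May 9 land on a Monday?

1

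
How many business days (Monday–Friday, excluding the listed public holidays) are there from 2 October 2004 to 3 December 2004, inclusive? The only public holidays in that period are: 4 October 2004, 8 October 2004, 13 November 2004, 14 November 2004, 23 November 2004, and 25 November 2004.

41 business days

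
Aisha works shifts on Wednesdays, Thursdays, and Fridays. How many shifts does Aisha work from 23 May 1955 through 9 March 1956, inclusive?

126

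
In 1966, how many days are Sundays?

52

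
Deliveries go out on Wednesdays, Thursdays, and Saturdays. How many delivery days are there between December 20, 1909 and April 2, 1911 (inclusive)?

December 20, 1909 is a Monday.
The range spans 469 days (inclusive of both endpoints).
469 = 7 × 67, so the span is exactly 67 full weeks.
Each full week contributes 3 days from the set (Wed, Thu, Sat): 67 × 3 = 201.

201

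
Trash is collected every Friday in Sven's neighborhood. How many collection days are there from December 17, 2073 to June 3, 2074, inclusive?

December 17, 2073 is a Sunday.
From December 17, 2073 to June 3, 2074 is 169 days inclusive.
169 = 7 × 24 + 1, so there are 24 full weeks plus 1 extra day.
Each full week contributes one Friday: 24 so far.
The 1 extra day is Sun — none qualify.
Total: 24 + 0 = 24.

24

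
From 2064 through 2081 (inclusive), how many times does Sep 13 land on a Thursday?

2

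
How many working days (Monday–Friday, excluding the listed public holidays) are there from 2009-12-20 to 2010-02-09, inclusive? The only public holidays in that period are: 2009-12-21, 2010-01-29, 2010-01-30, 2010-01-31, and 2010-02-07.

35

2009-12-20 is a Sunday.
From 2009-12-20 to 2010-02-09 is 52 days inclusive.
52 = 7 × 7 + 3, so there are 7 full weeks plus 3 extra days.
Each full week contributes 5 weekdays (Mon–Fri): 7 × 5 = 35.
The 3 extra days are Sunday, Monday, Tuesday — 2 of them qualify.
Total: 35 + 2 = 37.
Holidays: 2009-12-21 (Mon); 2010-01-29 (Fri); 2010-01-30 (Sat); 2010-01-31 (Sun); 2010-02-07 (Sun).
2 of the 5 holidays fall on weekdays; the rest are weekends and were already excluded.
Business days: 37 − 2 = 35.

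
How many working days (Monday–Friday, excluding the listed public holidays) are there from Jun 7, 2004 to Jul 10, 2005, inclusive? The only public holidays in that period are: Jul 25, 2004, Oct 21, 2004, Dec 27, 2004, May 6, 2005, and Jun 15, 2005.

281 working days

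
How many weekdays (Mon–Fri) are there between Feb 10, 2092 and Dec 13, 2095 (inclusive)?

1002 weekdays

Feb 10, 2092 is a Sunday.
The range spans 1403 days (inclusive of both endpoints).
1403 = 7 × 200 + 3, so there are 200 full weeks plus 3 extra days.
Each full week contributes 5 weekdays (Mon–Fri): 200 × 5 = 1000.
The 3 extra days are Sunday, Monday, Tuesday — 2 of them qualify.
Total: 1000 + 2 = 1002.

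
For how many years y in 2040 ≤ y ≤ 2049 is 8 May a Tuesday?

2

Day of week of May 8 in each year:
2040: Tue ✓, 2041: Wed, 2042: Thu, 2043: Fri, 2044: Sun, 2045: Mon, 2046: Tue ✓, 2047: Wed, 2048: Fri, 2049: Sat
Tuesdays: 2040, 2046.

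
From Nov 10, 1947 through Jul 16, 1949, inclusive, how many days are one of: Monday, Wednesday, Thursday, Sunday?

351

Nov 10, 1947 is a Monday.
The range spans 615 days (inclusive of both endpoints).
615 = 7 × 87 + 6, so there are 87 full weeks plus 6 extra days.
Each full week contributes 4 days from the set (Mon, Wed, Thu, Sun): 87 × 4 = 348.
The 6 extra days are Mon, Tue, Wed, Thu, Fri, Sat — 3 of them qualify.
Total: 348 + 3 = 351.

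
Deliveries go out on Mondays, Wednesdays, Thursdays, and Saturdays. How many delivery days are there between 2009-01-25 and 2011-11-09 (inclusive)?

582

2009-01-25 is a Sunday.
That's 1019 days from start to end, counting both.
1019 = 7 × 145 + 4, so there are 145 full weeks plus 4 extra days.
Each full week contributes 4 days from the set (Mon, Wed, Thu, Sat): 145 × 4 = 580.
The 4 extra days are Sunday, Monday, Tuesday, Wednesday — 2 of them qualify.
Total: 580 + 2 = 582.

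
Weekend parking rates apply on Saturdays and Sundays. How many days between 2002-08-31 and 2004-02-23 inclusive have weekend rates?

156

2002-08-31 is a Saturday.
The range spans 542 days (inclusive of both endpoints).
542 = 7 × 77 + 3, so there are 77 full weeks plus 3 extra days.
Each full week contributes 2 weekend days (Sat, Sun): 77 × 2 = 154.
The 3 extra days are Sat, Sun, Mon — 2 of them qualify.
Total: 154 + 2 = 156.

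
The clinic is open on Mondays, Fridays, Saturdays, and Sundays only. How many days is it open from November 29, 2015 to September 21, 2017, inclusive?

378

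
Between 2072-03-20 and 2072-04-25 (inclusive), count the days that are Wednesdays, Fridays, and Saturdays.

2072-03-20 is a Sunday.
The range spans 37 days (inclusive of both endpoints).
37 = 7 × 5 + 2, so there are 5 full weeks plus 2 extra days.
Each full week contributes 3 days from the set (Wed, Fri, Sat): 5 × 3 = 15.
The 2 extra days are Sunday, Monday — none qualify.
Total: 15 + 0 = 15.

15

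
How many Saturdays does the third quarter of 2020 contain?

July 1, 2020 is a Wednesday.
The range spans 92 days (inclusive of both endpoints).
92 = 7 × 13 + 1, so there are 13 full weeks plus 1 extra day.
Each full week contributes one Saturday: 13 so far.
The 1 extra day is Wednesday — none qualify.
Total: 13 + 0 = 13.

13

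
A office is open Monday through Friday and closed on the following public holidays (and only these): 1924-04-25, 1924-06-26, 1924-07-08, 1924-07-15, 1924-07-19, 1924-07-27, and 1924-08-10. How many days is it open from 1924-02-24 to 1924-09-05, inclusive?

136

1924-02-24 is a Sunday.
From 1924-02-24 to 1924-09-05 is 195 days inclusive.
195 = 7 × 27 + 6, so there are 27 full weeks plus 6 extra days.
Each full week contributes 5 weekdays (Mon–Fri): 27 × 5 = 135.
The 6 extra days are Sun, Mon, Tue, Wed, Thu, Fri — 5 of them qualify.
Total: 135 + 5 = 140.
Holidays: 1924-04-25 (Fri); 1924-06-26 (Thu); 1924-07-08 (Tue); 1924-07-15 (Tue); 1924-07-19 (Sat); 1924-07-27 (Sun); 1924-08-10 (Sun).
4 of the 7 holidays fall on weekdays; the rest are weekends and were already excluded.
Business days: 140 − 4 = 136.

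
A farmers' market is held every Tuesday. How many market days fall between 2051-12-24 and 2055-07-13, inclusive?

186

2051-12-24 is a Sunday.
The range spans 1298 days (inclusive of both endpoints).
1298 = 7 × 185 + 3, so there are 185 full weeks plus 3 extra days.
Each full week contributes one Tuesday: 185 so far.
The 3 extra days are Sun, Mon, Tue — 1 of them qualifies.
Total: 185 + 1 = 186.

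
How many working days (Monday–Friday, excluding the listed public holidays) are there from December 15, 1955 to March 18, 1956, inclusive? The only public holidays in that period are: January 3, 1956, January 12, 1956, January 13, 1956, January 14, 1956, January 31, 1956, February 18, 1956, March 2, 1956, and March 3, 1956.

62

December 15, 1955 is a Thursday.
That's 95 days from start to end, counting both.
95 = 7 × 13 + 4, so there are 13 full weeks plus 4 extra days.
Each full week contributes 5 weekdays (Mon–Fri): 13 × 5 = 65.
The 4 extra days are Thu, Fri, Sat, Sun — 2 of them qualify.
Total: 65 + 2 = 67.
Holidays: January 3, 1956 (Tue); January 12, 1956 (Thu); January 13, 1956 (Fri); January 14, 1956 (Sat); January 31, 1956 (Tue); February 18, 1956 (Sat); March 2, 1956 (Fri); March 3, 1956 (Sat).
5 of the 8 holidays fall on weekdays; the rest are weekends and were already excluded.
Business days: 67 − 5 = 62.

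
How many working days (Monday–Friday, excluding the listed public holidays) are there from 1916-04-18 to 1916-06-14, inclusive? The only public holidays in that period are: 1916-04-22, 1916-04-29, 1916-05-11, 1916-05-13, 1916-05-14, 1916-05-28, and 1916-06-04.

1916-04-18 is a Tuesday.
That's 58 days from start to end, counting both.
58 = 7 × 8 + 2, so there are 8 full weeks plus 2 extra days.
Each full week contributes 5 weekdays (Mon–Fri): 8 × 5 = 40.
The 2 extra days are Tuesday, Wednesday — 2 of them qualify.
Total: 40 + 2 = 42.
Holidays: 1916-04-22 (Sat); 1916-04-29 (Sat); 1916-05-11 (Thu); 1916-05-13 (Sat); 1916-05-14 (Sun); 1916-05-28 (Sun); 1916-06-04 (Sun).
1 of the 7 holidays fall on weekdays; the rest are weekends and were already excluded.
Business days: 42 − 1 = 41.

41 working days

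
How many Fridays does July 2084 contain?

1 July 2084 is a Saturday.
From 1 July 2084 to 31 July 2084 is 31 days inclusive.
31 = 7 × 4 + 3, so there are 4 full weeks plus 3 extra days.
Each full week contributes one Friday: 4 so far.
The 3 extra days are Saturday, Sunday, Monday — none qualify.
Total: 4 + 0 = 4.

4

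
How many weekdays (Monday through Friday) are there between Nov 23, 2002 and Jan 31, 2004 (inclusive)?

310 weekdays

Nov 23, 2002 is a Saturday.
That's 435 days from start to end, counting both.
435 = 7 × 62 + 1, so there are 62 full weeks plus 1 extra day.
Each full week contributes 5 weekdays (Mon–Fri): 62 × 5 = 310.
The 1 extra day is Sat — none qualify.
Total: 310 + 0 = 310.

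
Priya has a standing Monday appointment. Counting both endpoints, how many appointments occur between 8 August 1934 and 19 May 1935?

8 August 1934 is a Wednesday.
From 8 August 1934 to 19 May 1935 is 285 days inclusive.
285 = 7 × 40 + 5, so there are 40 full weeks plus 5 extra days.
Each full week contributes one Monday: 40 so far.
The 5 extra days are Wednesday, Thursday, Friday, Saturday, Sunday — none qualify.
Total: 40 + 0 = 40.

40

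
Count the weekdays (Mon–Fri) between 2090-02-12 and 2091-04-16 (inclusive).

2090-02-12 is a Sunday.
That's 429 days from start to end, counting both.
429 = 7 × 61 + 2, so there are 61 full weeks plus 2 extra days.
Each full week contributes 5 weekdays (Mon–Fri): 61 × 5 = 305.
The 2 extra days are Sunday, Monday — 1 of them qualifies.
Total: 305 + 1 = 306.

306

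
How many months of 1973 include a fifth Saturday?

4

A month has five Saturdays exactly when Saturday falls within its first (length − 28) days.
Jan: 31 days, starts Mon → 5 of Mon, Tue, Wed
Feb: 28 days, starts Thu → 5 of (none)
Mar: 31 days, starts Thu → 5 of Thu, Fri, Sat ✓
Apr: 30 days, starts Sun → 5 of Sun, Mon
May: 31 days, starts Tue → 5 of Tue, Wed, Thu
Jun: 30 days, starts Fri → 5 of Fri, Sat ✓
Jul: 31 days, starts Sun → 5 of Sun, Mon, Tue
Aug: 31 days, starts Wed → 5 of Wed, Thu, Fri
Sep: 30 days, starts Sat → 5 of Sat, Sun ✓
Oct: 31 days, starts Mon → 5 of Mon, Tue, Wed
Nov: 30 days, starts Thu → 5 of Thu, Fri
Dec: 31 days, starts Sat → 5 of Sat, Sun, Mon ✓
Months with five Saturdays: Mar, Jun, Sep, Dec.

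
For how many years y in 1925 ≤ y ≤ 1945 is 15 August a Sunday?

Day of week of August 15 in each year:
1925: Sat, 1926: Sun ✓, 1927: Mon, 1928: Wed, 1929: Thu, 1930: Fri, 1931: Sat, 1932: Mon, 1933: Tue, 1934: Wed, 1935: Thu, 1936: Sat, 1937: Sun ✓, 1938: Mon, 1939: Tue, 1940: Thu, 1941: Fri, 1942: Sat, 1943: Sun ✓, 1944: Tue, 1945: Wed
Sundays: 1926, 1937, 1943.

3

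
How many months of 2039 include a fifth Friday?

4

A month has five Fridays exactly when Friday falls within its first (length − 28) days.
Jan: 31 days, starts Sat → 5 of Sat, Sun, Mon
Feb: 28 days, starts Tue → 5 of (none)
Mar: 31 days, starts Tue → 5 of Tue, Wed, Thu
Apr: 30 days, starts Fri → 5 of Fri, Sat ✓
May: 31 days, starts Sun → 5 of Sun, Mon, Tue
Jun: 30 days, starts Wed → 5 of Wed, Thu
Jul: 31 days, starts Fri → 5 of Fri, Sat, Sun ✓
Aug: 31 days, starts Mon → 5 of Mon, Tue, Wed
Sep: 30 days, starts Thu → 5 of Thu, Fri ✓
Oct: 31 days, starts Sat → 5 of Sat, Sun, Mon
Nov: 30 days, starts Tue → 5 of Tue, Wed
Dec: 31 days, starts Thu → 5 of Thu, Fri, Sat ✓
Months with five Fridays: Apr, Jul, Sep, Dec.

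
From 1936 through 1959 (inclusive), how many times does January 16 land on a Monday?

Day of week of January 16 in each year:
1936: Thu, 1937: Sat, 1938: Sun, 1939: Mon ✓, 1940: Tue, 1941: Thu, 1942: Fri, 1943: Sat, 1944: Sun, 1945: Tue, 1946: Wed, 1947: Thu, 1948: Fri, 1949: Sun, 1950: Mon ✓, 1951: Tue, 1952: Wed, 1953: Fri, 1954: Sat, 1955: Sun, 1956: Mon ✓, 1957: Wed, 1958: Thu, 1959: Fri
Mondays: 1939, 1950, 1956.

3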